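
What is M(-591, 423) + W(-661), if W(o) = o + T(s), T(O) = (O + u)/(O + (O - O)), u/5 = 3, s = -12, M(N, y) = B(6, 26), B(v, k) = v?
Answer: -2621/4 ≈ -655.25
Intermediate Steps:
M(N, y) = 6
u = 15 (u = 5*3 = 15)
T(O) = (15 + O)/O (T(O) = (O + 15)/(O + (O - O)) = (15 + O)/(O + 0) = (15 + O)/O)
W(o) = -¼ + o (W(o) = o + (15 - 12)/(-12) = o - 1/12*3 = o - ¼ = -¼ + o)
M(-591, 423) + W(-661) = 6 + (-¼ - 661) = 6 - 2645/4 = -2621/4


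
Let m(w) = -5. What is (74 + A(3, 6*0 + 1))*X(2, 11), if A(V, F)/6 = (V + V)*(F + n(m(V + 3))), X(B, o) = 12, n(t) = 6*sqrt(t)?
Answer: 1320 + 2592*I*sqrt(5) ≈ 1320.0 + 5795.9*I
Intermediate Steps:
A(V, F) = 12*V*(F + 6*I*sqrt(5)) (A(V, F) = 6*((V + V)*(F + 6*sqrt(-5))) = 6*((2*V)*(F + 6*(I*sqrt(5)))) = 6*((2*V)*(F + 6*I*sqrt(5))) = 6*(2*V*(F + 6*I*sqrt(5))) = 12*V*(F + 6*I*sqrt(5)))
(74 + A(3, 6*0 + 1))*X(2, 11) = (74 + 12*3*((6*0 + 1) + 6*I*sqrt(5)))*12 = (74 + 12*3*((0 + 1) + 6*I*sqrt(5)))*12 = (74 + 12*3*(1 + 6*I*sqrt(5)))*12 = (74 + (36 + 216*I*sqrt(5)))*12 = (110 + 216*I*sqrt(5))*12 = 1320 + 2592*I*sqrt(5)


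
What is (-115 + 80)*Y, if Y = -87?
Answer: 3045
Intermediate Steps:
(-115 + 80)*Y = (-115 + 80)*(-87) = -35*(-87) = 3045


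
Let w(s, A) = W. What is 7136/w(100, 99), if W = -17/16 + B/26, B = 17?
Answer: -1484288/85 ≈ -17462.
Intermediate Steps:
W = -85/208 (W = -17/16 + 17/26 = -85/208 ≈ -0.40865)
w(s, A) = -85/208
7136/w(100, 99) = 7136/(-85/208) = 7136*(-208/85) = -1484288/85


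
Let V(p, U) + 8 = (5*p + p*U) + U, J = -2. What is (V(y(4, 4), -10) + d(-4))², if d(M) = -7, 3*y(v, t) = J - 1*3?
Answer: 2500/9 ≈ 277.78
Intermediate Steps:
y(v, t) = -5/3 (y(v, t) = (-2 - 1*3)/3 = (-2 - 3)/3 = (⅓)*(-5) = -5/3)
V(p, U) = -8 + U + 5*p + U*p (V(p, U) = -8 + ((5*p + p*U) + U) = -8 + ((5*p + U*p) + U) = -8 + (U + 5*p + U*p) = -8 + U + 5*p + U*p)
(V(y(4, 4), -10) + d(-4))² = ((-8 - 10 + 5*(-5/3) - 10*(-5/3)) - 7)² = ((-8 - 10 - 25/3 + 50/3) - 7)² = (-29/3 - 7)² = (-50/3)² = 2500/9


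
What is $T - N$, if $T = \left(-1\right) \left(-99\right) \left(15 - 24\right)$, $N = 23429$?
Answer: $-24320$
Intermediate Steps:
$T = -891$ ($T = 99 \left(-9\right) = -891$)
$T - N = -891 - 23429 = -24320$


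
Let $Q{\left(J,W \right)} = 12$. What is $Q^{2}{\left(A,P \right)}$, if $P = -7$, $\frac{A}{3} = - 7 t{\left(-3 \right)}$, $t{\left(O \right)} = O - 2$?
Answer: $144$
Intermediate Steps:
$t{\left(O \right)} = -2 + O$
$A = 105$ ($A = 3 \left(- 7 \left(-2 - 3\right)\right) = 3 \left(\left(-7\right) \left(-5\right)\right) = 3 \cdot 35 = 105$)
$Q^{2}{\left(A,P \right)} = 12^{2} = 144$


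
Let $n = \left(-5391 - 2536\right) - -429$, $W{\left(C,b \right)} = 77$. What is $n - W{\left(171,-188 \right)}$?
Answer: $-7575$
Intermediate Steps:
$n = -7498$ ($n = -7927 + 429 = -7498$)
$n - W{\left(171,-188 \right)} = -7498 - 77 = -7575$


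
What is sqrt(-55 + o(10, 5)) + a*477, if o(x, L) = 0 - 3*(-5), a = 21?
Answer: 10017 + 2*I*sqrt(10) ≈ 10017.0 + 6.3246*I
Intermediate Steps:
o(x, L) = 15 (o(x, L) = 0 + 15 = 15)
sqrt(-55 + o(10, 5)) + a*477 = sqrt(-55 + 15) + 21*477 = sqrt(-40) + 10017 = 2*I*sqrt(10) + 10017 = 10017 + 2*I*sqrt(10)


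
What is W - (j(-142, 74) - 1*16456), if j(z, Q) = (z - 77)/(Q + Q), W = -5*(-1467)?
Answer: 3521287/148 ≈ 23792.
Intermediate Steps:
W = 7335
j(z, Q) = (-77 + z)/(2*Q) (j(z, Q) = (-77 + z)/((2*Q)) = (-77 + z)*(1/(2*Q)) = (-77 + z)/(2*Q))
W - (j(-142, 74) - 1*16456) = 7335 - ((1/2)*(-77 - 142)/74 - 1*16456) = 7335 - ((1/2)*(1/74)*(-219) - 16456) = 7335 - (-219/148 - 16456) = 7335 - 1*(-2435707/148) = 7335 + 2435707/148 = 3521287/148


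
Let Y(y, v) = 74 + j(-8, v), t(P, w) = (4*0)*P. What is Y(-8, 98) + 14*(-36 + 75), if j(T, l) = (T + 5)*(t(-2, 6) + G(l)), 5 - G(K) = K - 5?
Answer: 884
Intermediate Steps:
t(P, w) = 0 (t(P, w) = 0*P = 0)
G(K) = 10 - K (G(K) = 5 - (K - 5) = 5 - (-5 + K) = 5 + (5 - K) = 10 - K)
j(T, l) = (5 + T)*(10 - l) (j(T, l) = (T + 5)*(0 + (10 - l)) = (5 + T)*(10 - l))
Y(y, v) = 44 + 3*v (Y(y, v) = 74 + (50 - 5*v - 1*(-8)*(-10 + v)) = 74 + (50 - 5*v + (-80 + 8*v)) = 74 + (-30 + 3*v) = 44 + 3*v)
Y(-8, 98) + 14*(-36 + 75) = (44 + 3*98) + 14*(-36 + 75) = (44 + 294) + 14*39 = 338 + 546 = 884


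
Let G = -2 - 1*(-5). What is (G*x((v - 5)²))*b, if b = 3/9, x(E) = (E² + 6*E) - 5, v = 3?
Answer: 35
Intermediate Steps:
x(E) = -5 + E² + 6*E
b = ⅓ (b = 3*(⅑) = ⅓ ≈ 0.33333)
G = 3 (G = -2 + 5 = 3)
(G*x((v - 5)²))*b = (3*(-5 + ((3 - 5)²)² + 6*(3 - 5)²))*(⅓) = (3*(-5 + ((-2)²)² + 6*(-2)²))*(⅓) = (3*(-5 + 4² + 6*4))*(⅓) = (3*(-5 + 16 + 24))*(⅓) = (3*35)*(⅓) = 105*(⅓) = 35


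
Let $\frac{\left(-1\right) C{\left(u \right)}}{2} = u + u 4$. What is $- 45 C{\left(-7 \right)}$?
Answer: $-3150$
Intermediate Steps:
$C{\left(u \right)} = - 10 u$ ($C{\left(u \right)} = - 2 \left(u + u 4\right) = - 2 \left(u + 4 u\right) = - 2 \cdot 5 u = - 10 u$)
$- 45 C{\left(-7 \right)} = - 45 \left(\left(-10\right) \left(-7\right)\right) = \left(-45\right) 70 = -3150$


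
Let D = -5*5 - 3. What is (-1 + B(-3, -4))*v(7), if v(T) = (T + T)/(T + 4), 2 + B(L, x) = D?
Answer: -434/11 ≈ -39.455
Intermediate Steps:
D = -28 (D = -25 - 3 = -28)
B(L, x) = -30 (B(L, x) = -2 - 28 = -30)
v(T) = 2*T/(4 + T) (v(T) = (2*T)/(4 + T) = 2*T/(4 + T))
(-1 + B(-3, -4))*v(7) = (-1 - 30)*(2*7/(4 + 7)) = -62*7/11 = -31*14/11 = -434/11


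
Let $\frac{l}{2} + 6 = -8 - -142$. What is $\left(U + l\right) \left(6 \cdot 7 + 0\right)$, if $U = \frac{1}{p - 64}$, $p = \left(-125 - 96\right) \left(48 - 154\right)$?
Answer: $\frac{125594133}{11681} \approx 10752.0$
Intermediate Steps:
$p = 23426$ ($p = \left(-221\right) \left(-106\right) = 23426$)
$l = 256$ ($l = -12 + 2 \left(-8 - -142\right) = -12 + 2 \left(-8 + 142\right) = -12 + 2 \cdot 134 = -12 + 268 = 256$)
$U = \frac{1}{23362}$ ($U = \frac{1}{23426 - 64} = \frac{1}{23362} \approx 4.2805 \cdot 10^{-5}$)
$\left(U + l\right) \left(6 \cdot 7 + 0\right) = \left(\frac{1}{23362} + 256\right) \left(6 \cdot 7 + 0\right) = \frac{5980673 \left(42 + 0\right)}{23362} = \frac{5980673}{23362} \cdot 42 = \frac{125594133}{11681}$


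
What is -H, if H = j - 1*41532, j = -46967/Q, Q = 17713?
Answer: 735703283/17713 ≈ 41535.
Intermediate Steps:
j = -46967/17713 ≈ -2.6516
H = -735703283/17713 (H = -46967/17713 - 1*41532 = -46967/17713 - 41532 = -735703283/17713 ≈ -41535.)
-H = -1*(-735703283/17713) = 735703283/17713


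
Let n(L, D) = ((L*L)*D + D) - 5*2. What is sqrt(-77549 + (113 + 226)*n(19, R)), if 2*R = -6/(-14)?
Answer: 4*I*sqrt(167342)/7 ≈ 233.76*I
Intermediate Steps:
R = 3/14 (R = (-6/(-14))/2 = (-6*(-1/14))/2 = (1/2)*(3/7) = 3/14 ≈ 0.21429)
n(L, D) = -10 + D + D*L**2 (n(L, D) = (L**2*D + D) - 10 = (D*L**2 + D) - 10 = (D + D*L**2) - 10 = -10 + D + D*L**2)
sqrt(-77549 + (113 + 226)*n(19, R)) = sqrt(-77549 + (113 + 226)*(-10 + 3/14 + (3/14)*19**2)) = sqrt(-77549 + 339*(-10 + 3/14 + (3/14)*361)) = sqrt(-77549 + 339*(-10 + 3/14 + 1083/14)) = sqrt(-77549 + 339*(473/7)) = sqrt(-77549 + 160347/7) = sqrt(-382496/7) = 4*I*sqrt(167342)/7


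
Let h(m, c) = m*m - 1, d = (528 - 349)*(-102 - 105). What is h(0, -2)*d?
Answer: 37053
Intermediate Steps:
d = -37053 (d = 179*(-207) = -37053)
h(m, c) = -1 + m**2 (h(m, c) = m**2 - 1 = -1 + m**2)
h(0, -2)*d = (-1 + 0**2)*(-37053) = (-1 + 0)*(-37053) = -1*(-37053) = 37053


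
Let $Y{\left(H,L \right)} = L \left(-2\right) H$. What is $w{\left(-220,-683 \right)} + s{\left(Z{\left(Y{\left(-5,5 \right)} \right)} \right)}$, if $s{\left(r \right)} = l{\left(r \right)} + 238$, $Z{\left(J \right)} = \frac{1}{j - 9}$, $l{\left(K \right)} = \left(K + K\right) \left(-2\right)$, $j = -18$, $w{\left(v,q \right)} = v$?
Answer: $\frac{490}{27} \approx 18.148$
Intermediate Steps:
$Y{\left(H,L \right)} = - 2 H L$ ($Y{\left(H,L \right)} = - 2 L H = - 2 H L$)
$l{\left(K \right)} = - 4 K$ ($l{\left(K \right)} = 2 K \left(-2\right) = - 4 K$)
$Z{\left(J \right)} = - \frac{1}{27}$ ($Z{\left(J \right)} = \frac{1}{-18 - 9} = \frac{1}{-27} = - \frac{1}{27}$)
$s{\left(r \right)} = 238 - 4 r$ ($s{\left(r \right)} = - 4 r + 238 = 238 - 4 r$)
$w{\left(-220,-683 \right)} + s{\left(Z{\left(Y{\left(-5,5 \right)} \right)} \right)} = -220 + \left(238 - - \frac{4}{27}\right) = -220 + \left(238 + \frac{4}{27}\right) = -220 + \frac{6430}{27} = \frac{490}{27}$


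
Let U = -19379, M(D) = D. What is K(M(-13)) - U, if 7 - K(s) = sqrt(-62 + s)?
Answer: 19386 - 5*I*sqrt(3) ≈ 19386.0 - 8.6602*I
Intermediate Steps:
K(s) = 7 - sqrt(-62 + s)
K(M(-13)) - U = (7 - sqrt(-62 - 13)) - 1*(-19379) = (7 - sqrt(-75)) + 19379 = (7 - 5*I*sqrt(3)) + 19379 = 19386 - 5*I*sqrt(3)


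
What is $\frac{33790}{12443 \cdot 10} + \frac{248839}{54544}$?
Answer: $\frac{3280607853}{678690992} \approx 4.8337$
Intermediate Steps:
$\frac{33790}{12443 \cdot 10} + \frac{248839}{54544} = \frac{33790}{124430} + 248839 \cdot \frac{1}{54544} = 33790 \cdot \frac{1}{124430} + \frac{248839}{54544} = \frac{3379}{12443} + \frac{248839}{54544} = \frac{3280607853}{678690992}$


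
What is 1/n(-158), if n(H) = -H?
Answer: 1/158 ≈ 0.0063291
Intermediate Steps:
1/n(-158) = 1/(-1*(-158)) = 1/158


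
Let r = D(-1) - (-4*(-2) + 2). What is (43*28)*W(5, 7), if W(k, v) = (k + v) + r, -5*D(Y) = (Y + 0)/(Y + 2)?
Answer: 13244/5 ≈ 2648.8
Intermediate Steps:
D(Y) = -Y/(5*(2 + Y)) (D(Y) = -(Y + 0)/(5*(Y + 2)) = -Y/(5*(2 + Y)))
r = -49/5 (r = -1*(-1)/(10 + 5*(-1)) - (-4*(-2) + 2) = -1*(-1)/(10 - 5) - (8 + 2) = -1*(-1)/5 - 1*10 = -1*(-1)*⅕ - 10 = ⅕ - 10 = -49/5 ≈ -9.8000)
W(k, v) = -49/5 + k + v (W(k, v) = (k + v) - 49/5 = -49/5 + k + v)
(43*28)*W(5, 7) = (43*28)*(-49/5 + 5 + 7) = 1204*(11/5) = 13244/5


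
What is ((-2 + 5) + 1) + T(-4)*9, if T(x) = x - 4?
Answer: -68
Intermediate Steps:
T(x) = -4 + x
((-2 + 5) + 1) + T(-4)*9 = ((-2 + 5) + 1) + (-4 - 4)*9 = (3 + 1) - 8*9 = 4 - 72 = -68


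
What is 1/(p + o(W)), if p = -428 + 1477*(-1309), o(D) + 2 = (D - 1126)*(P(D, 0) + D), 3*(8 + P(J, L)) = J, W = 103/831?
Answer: -2071683/3987994036313 ≈ -5.1948e-7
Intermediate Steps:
W = 103/831 (W = 103*(1/831) = 103/831 ≈ 0.12395)
P(J, L) = -8 + J/3
o(D) = -2 + (-1126 + D)*(-8 + 4*D/3) (o(D) = -2 + (D - 1126)*((-8 + D/3) + D) = -2 + (-1126 + D)*(-8 + 4*D/3))
p = -1933821 (p = -428 - 1933393 = -1933821)
1/(p + o(W)) = 1/(-1933821 + (9006 - 4528/3*103/831 + 4*(103/831)**2/3)) = 1/(-1933821 + (9006 - 466384/2493 + (4/3)*(10609/690561))) = 1/(-1933821 + (9006 - 466384/2493 + 42436/2071683)) = 1/(-1933821 + 18270054430/2071683) = 1/(-3987994036313/2071683) = -2071683/3987994036313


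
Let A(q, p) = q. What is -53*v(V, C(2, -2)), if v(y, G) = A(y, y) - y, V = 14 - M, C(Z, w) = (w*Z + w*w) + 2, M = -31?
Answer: 0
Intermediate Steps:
C(Z, w) = 2 + w**2 + Z*w (C(Z, w) = (Z*w + w**2) + 2 = (w**2 + Z*w) + 2 = 2 + w**2 + Z*w)
V = 45 (V = 14 - 1*(-31) = 14 + 31 = 45)
v(y, G) = 0 (v(y, G) = y - y = 0)
-53*v(V, C(2, -2)) = -53*0 = 0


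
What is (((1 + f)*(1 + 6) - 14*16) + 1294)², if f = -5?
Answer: 1085764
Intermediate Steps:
(((1 + f)*(1 + 6) - 14*16) + 1294)² = (((1 - 5)*(1 + 6) - 14*16) + 1294)² = ((-4*7 - 224) + 1294)² = ((-28 - 224) + 1294)² = (-252 + 1294)² = 1042² = 1085764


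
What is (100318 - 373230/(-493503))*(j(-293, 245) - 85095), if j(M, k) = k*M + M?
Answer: -2593753047976944/164501 ≈ -1.5767e+10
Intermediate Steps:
j(M, k) = M + M*k (j(M, k) = M*k + M = M + M*k)
(100318 - 373230/(-493503))*(j(-293, 245) - 85095) = (100318 - 373230/(-493503))*(-293*(1 + 245) - 85095) = (100318 - 373230*(-1/493503))*(-293*246 - 85095) = (100318 + 124410/164501)*(-72078 - 85095) = (16502535728/164501)*(-157173) = -2593753047976944/164501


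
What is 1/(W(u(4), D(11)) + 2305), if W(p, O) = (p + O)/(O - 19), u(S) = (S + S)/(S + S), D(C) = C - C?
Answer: 19/43794 ≈ 0.00043385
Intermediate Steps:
D(C) = 0
u(S) = 1 (u(S) = (2*S)/((2*S)) = (2*S)*(1/(2*S)) = 1)
W(p, O) = (O + p)/(-19 + O)
1/(W(u(4), D(11)) + 2305) = 1/((0 + 1)/(-19 + 0) + 2305) = 1/(1/(-19) + 2305) = 1/(-1/19*1 + 2305) = 1/(-1/19 + 2305) = 1/(43794/19) = 19/43794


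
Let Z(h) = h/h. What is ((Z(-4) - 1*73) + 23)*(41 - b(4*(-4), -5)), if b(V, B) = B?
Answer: -2254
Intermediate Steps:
Z(h) = 1
((Z(-4) - 1*73) + 23)*(41 - b(4*(-4), -5)) = ((1 - 1*73) + 23)*(41 - 1*(-5)) = ((1 - 73) + 23)*(41 + 5) = (-72 + 23)*46 = -49*46 = -2254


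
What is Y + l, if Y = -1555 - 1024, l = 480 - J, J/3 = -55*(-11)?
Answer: -3914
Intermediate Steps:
J = 1815 (J = 3*(-55*(-11)) = 3*605 = 1815)
l = -1335 (l = 480 - 1*1815 = 480 - 1815 = -1335)
Y = -2579
Y + l = -2579 - 1335 = -3914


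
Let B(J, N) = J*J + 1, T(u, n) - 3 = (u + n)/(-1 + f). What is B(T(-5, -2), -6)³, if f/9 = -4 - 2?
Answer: 34674678442529/27680640625 ≈ 1252.7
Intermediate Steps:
f = -54 (f = 9*(-4 - 2) = 9*(-6) = -54)
T(u, n) = 3 - n/55 - u/55 (T(u, n) = 3 + (u + n)/(-1 - 54) = 3 + (n + u)/(-55) = 3 + (n + u)*(-1/55) = 3 + (-n/55 - u/55) = 3 - n/55 - u/55)
B(J, N) = 1 + J² (B(J, N) = J² + 1 = 1 + J²)
B(T(-5, -2), -6)³ = (1 + (3 - 1/55*(-2) - 1/55*(-5))²)³ = (1 + (3 + 2/55 + 1/11)²)³ = (1 + (172/55)²)³ = (1 + 29584/3025)³ = (32609/3025)³ = 34674678442529/27680640625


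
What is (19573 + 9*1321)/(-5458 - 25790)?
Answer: -15731/15624 ≈ -1.0068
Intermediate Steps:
(19573 + 9*1321)/(-5458 - 25790) = (19573 + 11889)/(-31248) = 31462*(-1/31248) = -15731/15624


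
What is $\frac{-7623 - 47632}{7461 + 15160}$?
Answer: $- \frac{55255}{22621} \approx -2.4426$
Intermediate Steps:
$\frac{-7623 - 47632}{7461 + 15160} = - \frac{55255}{22621}$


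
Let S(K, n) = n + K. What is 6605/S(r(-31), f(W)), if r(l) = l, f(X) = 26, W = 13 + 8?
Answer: -1321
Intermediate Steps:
W = 21
S(K, n) = K + n
6605/S(r(-31), f(W)) = 6605/(-31 + 26) = 6605/(-5) = 6605*(-⅕) = -1321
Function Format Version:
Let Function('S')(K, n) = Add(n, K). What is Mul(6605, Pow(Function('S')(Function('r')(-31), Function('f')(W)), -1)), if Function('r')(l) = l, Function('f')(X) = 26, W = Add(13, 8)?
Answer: -1321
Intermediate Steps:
W = 21
Function('S')(K, n) = Add(K, n)
Mul(6605, Pow(Function('S')(Function('r')(-31), Function('f')(W)), -1)) = Mul(6605, Pow(Add(-31, 26), -1)) = Mul(6605, Pow(-5, -1)) = Mul(6605, Rational(-1, 5)) = -1321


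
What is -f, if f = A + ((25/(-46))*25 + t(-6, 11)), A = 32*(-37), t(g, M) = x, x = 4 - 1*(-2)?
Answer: 54813/46 ≈ 1191.6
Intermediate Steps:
x = 6 (x = 4 + 2 = 6)
t(g, M) = 6
A = -1184
f = -54813/46 (f = -1184 + ((25/(-46))*25 + 6) = -1184 + ((25*(-1/46))*25 + 6) = -1184 + (-25/46*25 + 6) = -1184 + (-625/46 + 6) = -1184 - 349/46 = -54813/46 ≈ -1191.6)
-f = -1*(-54813/46) = 54813/46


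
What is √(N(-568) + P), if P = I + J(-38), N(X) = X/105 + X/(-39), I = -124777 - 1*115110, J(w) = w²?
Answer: I*√444255901635/1365 ≈ 488.3*I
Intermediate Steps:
I = -239887 (I = -124777 - 115110 = -239887)
N(X) = -22*X/1365 (N(X) = X*(1/105) + X*(-1/39) = X/105 - X/39 = -22*X/1365)
P = -238443 (P = -239887 + (-38)² = -239887 + 1444 = -238443)
√(N(-568) + P) = √(-22/1365*(-568) - 238443) = √(12496/1365 - 238443) = √(-325462199/1365) = I*√444255901635/1365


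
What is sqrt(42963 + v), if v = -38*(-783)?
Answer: sqrt(72717) ≈ 269.66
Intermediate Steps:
v = 29754
sqrt(42963 + v) = sqrt(42963 + 29754) = sqrt(72717)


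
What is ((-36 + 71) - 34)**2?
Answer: 1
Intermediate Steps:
((-36 + 71) - 34)**2 = (35 - 34)**2 = 1**2 = 1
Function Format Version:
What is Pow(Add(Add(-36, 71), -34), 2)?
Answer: 1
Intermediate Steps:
Pow(Add(Add(-36, 71), -34), 2) = Pow(Add(35, -34), 2) = Pow(1, 2) = 1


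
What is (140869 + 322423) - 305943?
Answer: 157349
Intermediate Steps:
(140869 + 322423) - 305943 = 463292 - 305943 = 157349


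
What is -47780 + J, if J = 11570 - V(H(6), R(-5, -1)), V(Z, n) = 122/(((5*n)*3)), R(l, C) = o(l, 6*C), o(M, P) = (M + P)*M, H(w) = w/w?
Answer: -29873372/825 ≈ -36210.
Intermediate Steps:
H(w) = 1
o(M, P) = M*(M + P)
R(l, C) = l*(l + 6*C)
V(Z, n) = 122/(15*n) (V(Z, n) = 122/((15*n)) = 122*(1/(15*n)) = 122/(15*n))
J = 9545128/825 (J = 11570 - 122/(15*((-5*(-5 + 6*(-1))))) = 11570 - 122/(15*((-5*(-5 - 6)))) = 11570 - 122/(15*((-5*(-11)))) = 11570 - 122/(15*55) = 11570 - 1*122/825 = 11570 - 122/825 = 9545128/825 ≈ 11570.)
-47780 + J = -47780 + 9545128/825 = -29873372/825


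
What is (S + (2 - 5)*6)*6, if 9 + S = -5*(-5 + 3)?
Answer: -102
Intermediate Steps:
S = 1 (S = -9 - 5*(-5 + 3) = -9 - 5*(-2) = -9 + 10 = 1)
(S + (2 - 5)*6)*6 = (1 + (2 - 5)*6)*6 = (1 - 3*6)*6 = (1 - 18)*6 = -17*6 = -102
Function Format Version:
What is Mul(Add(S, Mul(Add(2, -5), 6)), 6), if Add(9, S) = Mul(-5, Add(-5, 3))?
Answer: -102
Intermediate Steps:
S = 1 (S = Add(-9, Mul(-5, Add(-5, 3))) = Add(-9, Mul(-5, -2)) = Add(-9, 10) = 1)
Mul(Add(S, Mul(Add(2, -5), 6)), 6) = Mul(Add(1, Mul(Add(2, -5), 6)), 6) = Mul(Add(1, Mul(-3, 6)), 6) = Mul(Add(1, -18), 6) = Mul(-17, 6) = -102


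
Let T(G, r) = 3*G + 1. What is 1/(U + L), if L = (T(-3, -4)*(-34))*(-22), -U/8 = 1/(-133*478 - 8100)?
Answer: -35837/214448604 ≈ -0.00016711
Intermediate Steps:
U = 4/35837 (U = -8/(-133*478 - 8100) = -8/(-63574 - 8100) = -8/(-71674) = -8*(-1/71674) = 4/35837 ≈ 0.00011162)
T(G, r) = 1 + 3*G
L = -5984 (L = ((1 + 3*(-3))*(-34))*(-22) = ((1 - 9)*(-34))*(-22) = -8*(-34)*(-22) = 272*(-22) = -5984)
1/(U + L) = 1/(4/35837 - 5984) = 1/(-214448604/35837) = -35837/214448604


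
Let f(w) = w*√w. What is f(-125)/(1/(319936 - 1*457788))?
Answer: 86157500*I*√5 ≈ 1.9265e+8*I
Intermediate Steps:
f(w) = w^(3/2)
f(-125)/(1/(319936 - 1*457788)) = (-125)^(3/2)/(1/(319936 - 1*457788)) = (-625*I*√5)/(1/(319936 - 457788)) = (-625*I*√5)/(1/(-137852)) = (-625*I*√5)/(-1/137852) = -625*I*√5*(-137852) = 86157500*I*√5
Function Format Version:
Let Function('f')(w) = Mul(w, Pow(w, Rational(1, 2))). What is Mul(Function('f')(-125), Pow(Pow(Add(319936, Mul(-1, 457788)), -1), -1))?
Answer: Mul(86157500, I, Pow(5, Rational(1, 2))) ≈ Mul(1.9265e+8, I)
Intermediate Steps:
Function('f')(w) = Pow(w, Rational(3, 2))
Mul(Function('f')(-125), Pow(Pow(Add(319936, Mul(-1, 457788)), -1), -1)) = Mul(Pow(-125, Rational(3, 2)), Pow(Pow(Add(319936, Mul(-1, 457788)), -1), -1)) = Mul(Mul(-625, I, Pow(5, Rational(1, 2))), Pow(Pow(Add(319936, -457788), -1), -1)) = Mul(Mul(-625, I, Pow(5, Rational(1, 2))), Pow(Pow(-137852, -1), -1)) = Mul(Mul(-625, I, Pow(5, Rational(1, 2))), Pow(Rational(-1, 137852), -1)) = Mul(Mul(-625, I, Pow(5, Rational(1, 2))), -137852) = Mul(86157500, I, Pow(5, Rational(1, 2)))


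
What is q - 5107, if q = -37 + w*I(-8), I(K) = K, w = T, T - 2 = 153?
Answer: -6384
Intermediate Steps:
T = 155 (T = 2 + 153 = 155)
w = 155
q = -1277 (q = -37 + 155*(-8) = -37 - 1240 = -1277)
q - 5107 = -1277 - 5107 = -6384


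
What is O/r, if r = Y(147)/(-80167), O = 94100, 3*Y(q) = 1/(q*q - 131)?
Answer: -486071712979800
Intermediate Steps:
Y(q) = 1/(3*(-131 + q²)) (Y(q) = 1/(3*(q*q - 131)) = 1/(3*(q² - 131)) = 1/(3*(-131 + q²)))
r = -1/5165480478 (r = (1/(3*(-131 + 147²)))/(-80167) = (1/(3*(-131 + 21609)))*(-1/80167) = ((⅓)/21478)*(-1/80167) = ((⅓)*(1/21478))*(-1/80167) = (1/64434)*(-1/80167) = -1/5165480478 ≈ -1.9359e-10)
O/r = 94100/(-1/5165480478) = 94100*(-5165480478) = -486071712979800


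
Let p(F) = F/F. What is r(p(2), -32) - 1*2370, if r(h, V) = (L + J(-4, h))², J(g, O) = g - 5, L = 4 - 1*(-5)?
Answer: -2370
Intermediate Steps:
L = 9 (L = 4 + 5 = 9)
J(g, O) = -5 + g
p(F) = 1
r(h, V) = 0 (r(h, V) = (9 + (-5 - 4))² = (9 - 9)² = 0² = 0)
r(p(2), -32) - 1*2370 = 0 - 1*2370 = 0 - 2370 = -2370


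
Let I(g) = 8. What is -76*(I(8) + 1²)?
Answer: -684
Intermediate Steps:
-76*(I(8) + 1²) = -76*(8 + 1²) = -76*(8 + 1) = -76*9 = -684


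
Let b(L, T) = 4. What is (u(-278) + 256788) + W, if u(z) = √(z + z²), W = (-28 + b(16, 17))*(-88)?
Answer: 258900 + √77006 ≈ 2.5918e+5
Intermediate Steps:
W = 2112 (W = (-28 + 4)*(-88) = -24*(-88) = 2112)
(u(-278) + 256788) + W = (√(-278*(1 - 278)) + 256788) + 2112 = (√(-278*(-277)) + 256788) + 2112 = (√77006 + 256788) + 2112 = (256788 + √77006) + 2112 = 258900 + √77006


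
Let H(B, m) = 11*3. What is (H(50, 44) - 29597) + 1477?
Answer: -28087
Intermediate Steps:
H(B, m) = 33
(H(50, 44) - 29597) + 1477 = (33 - 29597) + 1477 = -29564 + 1477 = -28087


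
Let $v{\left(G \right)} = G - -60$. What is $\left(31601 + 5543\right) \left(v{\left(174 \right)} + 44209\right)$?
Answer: $1650790792$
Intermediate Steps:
$v{\left(G \right)} = 60 + G$ ($v{\left(G \right)} = G + 60 = 60 + G$)
$\left(31601 + 5543\right) \left(v{\left(174 \right)} + 44209\right) = \left(31601 + 5543\right) \left(\left(60 + 174\right) + 44209\right) = 37144 \left(234 + 44209\right) = 37144 \cdot 44443 = 1650790792$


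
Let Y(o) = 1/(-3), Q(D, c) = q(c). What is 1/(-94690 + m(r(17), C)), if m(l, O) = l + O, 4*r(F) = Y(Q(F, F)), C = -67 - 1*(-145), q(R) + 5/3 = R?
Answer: -12/1135345 ≈ -1.0569e-5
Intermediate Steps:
q(R) = -5/3 + R
Q(D, c) = -5/3 + c
C = 78 (C = -67 + 145 = 78)
Y(o) = -1/3
r(F) = -1/12 (r(F) = (1/4)*(-1/3) = -1/12)
m(l, O) = O + l
1/(-94690 + m(r(17), C)) = 1/(-94690 + (78 - 1/12)) = 1/(-94690 + 935/12) = 1/(-1135345/12) = -12/1135345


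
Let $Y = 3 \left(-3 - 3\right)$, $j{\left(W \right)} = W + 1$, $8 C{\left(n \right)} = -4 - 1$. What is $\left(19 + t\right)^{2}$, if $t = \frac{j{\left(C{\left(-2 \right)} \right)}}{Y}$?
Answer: $\frac{829921}{2304} \approx 360.21$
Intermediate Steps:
$C{\left(n \right)} = - \frac{5}{8}$ ($C{\left(n \right)} = \frac{-4 - 1}{8} = \frac{1}{8} \left(-5\right) = - \frac{5}{8}$)
$j{\left(W \right)} = 1 + W$
$Y = -18$ ($Y = 3 \left(-6\right) = -18$)
$t = - \frac{1}{48}$ ($t = \frac{1 - \frac{5}{8}}{-18} = \frac{3}{8} \left(- \frac{1}{18}\right) = - \frac{1}{48} \approx -0.020833$)
$\left(19 + t\right)^{2} = \left(19 - \frac{1}{48}\right)^{2} = \left(\frac{911}{48}\right)^{2} = \frac{829921}{2304}$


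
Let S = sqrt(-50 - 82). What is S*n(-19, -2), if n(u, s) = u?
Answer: -38*I*sqrt(33) ≈ -218.29*I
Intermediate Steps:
S = 2*I*sqrt(33) (S = sqrt(-132) = 2*I*sqrt(33) ≈ 11.489*I)
S*n(-19, -2) = (2*I*sqrt(33))*(-19) = -38*I*sqrt(33)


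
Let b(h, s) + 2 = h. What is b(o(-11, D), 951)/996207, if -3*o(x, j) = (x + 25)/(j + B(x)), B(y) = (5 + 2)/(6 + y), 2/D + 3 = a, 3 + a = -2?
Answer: 82/98624493 ≈ 8.3144e-7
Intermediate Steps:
a = -5 (a = -3 - 2 = -5)
D = -¼ (D = 2/(-3 - 5) = 2/(-8) = 2*(-⅛) = -¼ ≈ -0.25000)
B(y) = 7/(6 + y)
o(x, j) = -(25 + x)/(3*(j + 7/(6 + x))) (o(x, j) = -(x + 25)/(3*(j + 7/(6 + x))) = -(25 + x)/(3*(j + 7/(6 + x))))
b(h, s) = -2 + h
b(o(-11, D), 951)/996207 = (-2 - (6 - 11)*(25 - 11)/(21 + 3*(-¼)*(6 - 11)))/996207 = (-2 - 1*(-5)*14/(21 + 3*(-¼)*(-5)))*(1/996207) = (-2 - 1*(-5)*14/(21 + 15/4))*(1/996207) = (-2 - 1*(-5)*14/99/4)*(1/996207) = (-2 - 1*4/99*(-5)*14)*(1/996207) = (-2 + 280/99)*(1/996207) = (82/99)*(1/996207) = 82/98624493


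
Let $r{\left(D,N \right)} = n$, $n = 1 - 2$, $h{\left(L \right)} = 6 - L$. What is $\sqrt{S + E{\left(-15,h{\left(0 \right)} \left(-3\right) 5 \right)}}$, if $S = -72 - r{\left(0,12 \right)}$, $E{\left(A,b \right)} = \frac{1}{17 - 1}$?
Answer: $\frac{i \sqrt{1135}}{4} \approx 8.4224 i$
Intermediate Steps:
$n = -1$ ($n = 1 - 2 = -1$)
$r{\left(D,N \right)} = -1$
$E{\left(A,b \right)} = \frac{1}{16}$
$S = -71$ ($S = -72 - -1 = -72 + 1 = -71$)
$\sqrt{S + E{\left(-15,h{\left(0 \right)} \left(-3\right) 5 \right)}} = \sqrt{-71 + \frac{1}{16}} = \sqrt{- \frac{1135}{16}} = \frac{i \sqrt{1135}}{4}$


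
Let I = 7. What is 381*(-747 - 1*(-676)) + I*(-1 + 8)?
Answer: -27002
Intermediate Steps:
381*(-747 - 1*(-676)) + I*(-1 + 8) = 381*(-747 - 1*(-676)) + 7*(-1 + 8) = 381*(-747 + 676) + 7*7 = 381*(-71) + 49 = -27051 + 49 = -27002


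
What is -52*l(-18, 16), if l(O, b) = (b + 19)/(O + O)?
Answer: 455/9 ≈ 50.556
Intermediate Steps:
l(O, b) = (19 + b)/(2*O) (l(O, b) = (19 + b)/((2*O)) = (19 + b)*(1/(2*O)) = (19 + b)/(2*O))
-52*l(-18, 16) = -26*(19 + 16)/(-18) = -26*(-1)*35/18 = -52*(-35/36) = 455/9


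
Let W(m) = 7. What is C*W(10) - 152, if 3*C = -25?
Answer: -631/3 ≈ -210.33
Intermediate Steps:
C = -25/3 (C = (1/3)*(-25) = -25/3 ≈ -8.3333)
C*W(10) - 152 = -25/3*7 - 152 = -175/3 - 152 = -631/3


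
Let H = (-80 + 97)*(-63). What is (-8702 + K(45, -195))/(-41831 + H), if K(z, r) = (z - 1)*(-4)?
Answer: 4439/21451 ≈ 0.20694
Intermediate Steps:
K(z, r) = 4 - 4*z (K(z, r) = (-1 + z)*(-4) = 4 - 4*z)
H = -1071 (H = 17*(-63) = -1071)
(-8702 + K(45, -195))/(-41831 + H) = (-8702 + (4 - 4*45))/(-41831 - 1071) = (-8702 + (4 - 180))/(-42902) = (-8702 - 176)*(-1/42902) = -8878*(-1/42902) = 4439/21451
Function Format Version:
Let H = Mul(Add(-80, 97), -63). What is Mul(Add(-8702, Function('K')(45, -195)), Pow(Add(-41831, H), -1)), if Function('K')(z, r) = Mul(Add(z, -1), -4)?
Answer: Rational(4439, 21451) ≈ 0.20694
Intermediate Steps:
Function('K')(z, r) = Add(4, Mul(-4, z)) (Function('K')(z, r) = Mul(Add(-1, z), -4) = Add(4, Mul(-4, z)))
H = -1071 (H = Mul(17, -63) = -1071)
Mul(Add(-8702, Function('K')(45, -195)), Pow(Add(-41831, H), -1)) = Mul(Add(-8702, Add(4, Mul(-4, 45))), Pow(Add(-41831, -1071), -1)) = Mul(Add(-8702, Add(4, -180)), Pow(-42902, -1)) = Mul(Add(-8702, -176), Rational(-1, 42902)) = Mul(-8878, Rational(-1, 42902)) = Rational(4439, 21451)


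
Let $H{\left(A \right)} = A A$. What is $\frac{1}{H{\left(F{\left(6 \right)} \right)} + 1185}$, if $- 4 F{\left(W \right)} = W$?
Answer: $\frac{4}{4749} \approx 0.00084228$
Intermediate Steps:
$F{\left(W \right)} = - \frac{W}{4}$
$H{\left(A \right)} = A^{2}$
$\frac{1}{H{\left(F{\left(6 \right)} \right)} + 1185} = \frac{1}{\left(\left(- \frac{1}{4}\right) 6\right)^{2} + 1185} = \frac{1}{\left(- \frac{3}{2}\right)^{2} + 1185} = \frac{1}{\frac{9}{4} + 1185} = \frac{1}{\frac{4749}{4}} = \frac{4}{4749}$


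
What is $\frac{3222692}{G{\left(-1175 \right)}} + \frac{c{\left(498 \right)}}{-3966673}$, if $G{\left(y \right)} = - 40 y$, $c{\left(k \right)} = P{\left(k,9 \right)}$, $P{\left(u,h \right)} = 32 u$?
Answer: $\frac{3195654087929}{46608407750} \approx 68.564$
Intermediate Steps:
$c{\left(k \right)} = 32 k$
$\frac{3222692}{G{\left(-1175 \right)}} + \frac{c{\left(498 \right)}}{-3966673} = \frac{3222692}{\left(-40\right) \left(-1175\right)} + \frac{32 \cdot 498}{-3966673} = \frac{3222692}{47000} + 15936 \left(- \frac{1}{3966673}\right) = 3222692 \cdot \frac{1}{47000} - \frac{15936}{3966673} = \frac{805673}{11750} - \frac{15936}{3966673} = \frac{3195654087929}{46608407750}$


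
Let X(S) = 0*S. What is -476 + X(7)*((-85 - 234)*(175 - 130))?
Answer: -476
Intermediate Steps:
X(S) = 0
-476 + X(7)*((-85 - 234)*(175 - 130)) = -476 + 0*((-85 - 234)*(175 - 130)) = -476 + 0*(-319*45) = -476 + 0*(-14355) = -476 + 0 = -476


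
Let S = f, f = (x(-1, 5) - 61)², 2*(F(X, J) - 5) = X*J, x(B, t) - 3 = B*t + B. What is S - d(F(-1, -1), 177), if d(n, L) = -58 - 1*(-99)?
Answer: 4055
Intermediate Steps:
x(B, t) = 3 + B + B*t (x(B, t) = 3 + (B*t + B) = 3 + (B + B*t) = 3 + B + B*t)
F(X, J) = 5 + J*X/2 (F(X, J) = 5 + (X*J)/2 = 5 + (J*X)/2 = 5 + J*X/2)
f = 4096 (f = ((3 - 1 - 1*5) - 61)² = ((3 - 1 - 5) - 61)² = (-3 - 61)² = (-64)² = 4096)
d(n, L) = 41 (d(n, L) = -58 + 99 = 41)
S = 4096
S - d(F(-1, -1), 177) = 4096 - 1*41 = 4096 - 41 = 4055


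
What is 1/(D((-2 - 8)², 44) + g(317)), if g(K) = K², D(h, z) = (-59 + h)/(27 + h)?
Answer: 127/12762144 ≈ 9.9513e-6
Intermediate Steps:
D(h, z) = (-59 + h)/(27 + h)
1/(D((-2 - 8)², 44) + g(317)) = 1/((-59 + (-2 - 8)²)/(27 + (-2 - 8)²) + 317²) = 1/((-59 + (-10)²)/(27 + (-10)²) + 100489) = 1/((-59 + 100)/(27 + 100) + 100489) = 1/(41/127 + 100489) = 1/(12762144/127) = 127/12762144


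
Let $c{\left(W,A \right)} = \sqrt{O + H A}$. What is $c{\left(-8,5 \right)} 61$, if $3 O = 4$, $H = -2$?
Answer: $\frac{61 i \sqrt{78}}{3} \approx 179.58 i$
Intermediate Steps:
$O = \frac{4}{3}$ ($O = \frac{1}{3} \cdot 4 = \frac{4}{3} \approx 1.3333$)
$c{\left(W,A \right)} = \sqrt{\frac{4}{3} - 2 A}$
$c{\left(-8,5 \right)} 61 = \frac{\sqrt{12 - 90}}{3} \cdot 61 = \frac{\sqrt{-78}}{3} \cdot 61 = \frac{i \sqrt{78}}{3} \cdot 61 = \frac{61 i \sqrt{78}}{3}$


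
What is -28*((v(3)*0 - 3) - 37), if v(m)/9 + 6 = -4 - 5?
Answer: 1120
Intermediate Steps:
v(m) = -135 (v(m) = -54 + 9*(-4 - 5) = -54 + 9*(-9) = -54 - 81 = -135)
-28*((v(3)*0 - 3) - 37) = -28*((-135*0 - 3) - 37) = -28*((0 - 3) - 37) = -28*(-3 - 37) = -28*(-40) = 1120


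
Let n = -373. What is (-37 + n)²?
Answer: 168100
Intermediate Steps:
(-37 + n)² = (-37 - 373)² = (-410)² = 168100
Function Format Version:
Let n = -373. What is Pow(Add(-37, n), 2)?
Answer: 168100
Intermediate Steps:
Pow(Add(-37, n), 2) = Pow(Add(-37, -373), 2) = Pow(-410, 2) = 168100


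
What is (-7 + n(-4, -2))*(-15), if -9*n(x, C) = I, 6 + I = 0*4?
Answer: 95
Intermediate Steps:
I = -6 (I = -6 + 0*4 = -6 + 0 = -6)
n(x, C) = 2/3 (n(x, C) = -1/9*(-6) = 2/3)
(-7 + n(-4, -2))*(-15) = (-7 + 2/3)*(-15) = -19/3*(-15) = 95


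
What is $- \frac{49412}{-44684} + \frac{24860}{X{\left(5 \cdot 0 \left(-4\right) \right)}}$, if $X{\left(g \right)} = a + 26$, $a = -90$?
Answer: $- \frac{69230117}{178736} \approx -387.33$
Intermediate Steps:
$X{\left(g \right)} = -64$ ($X{\left(g \right)} = -90 + 26 = -64$)
$- \frac{49412}{-44684} + \frac{24860}{X{\left(5 \cdot 0 \left(-4\right) \right)}} = - \frac{49412}{-44684} + \frac{24860}{-64} = \left(-49412\right) \left(- \frac{1}{44684}\right) + 24860 \left(- \frac{1}{64}\right) = \frac{12353}{11171} - \frac{6215}{16} = - \frac{69230117}{178736}$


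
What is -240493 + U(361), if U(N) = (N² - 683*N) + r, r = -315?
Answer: -357050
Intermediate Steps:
U(N) = -315 + N² - 683*N (U(N) = (N² - 683*N) - 315 = -315 + N² - 683*N)
-240493 + U(361) = -240493 + (-315 + 361² - 683*361) = -240493 + (-315 + 130321 - 246563) = -240493 - 116557 = -357050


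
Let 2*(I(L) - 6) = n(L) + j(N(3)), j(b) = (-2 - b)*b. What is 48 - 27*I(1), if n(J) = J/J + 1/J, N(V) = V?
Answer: 123/2 ≈ 61.500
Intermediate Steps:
n(J) = 1 + 1/J
j(b) = b*(-2 - b)
I(L) = -3/2 + (1 + L)/(2*L) (I(L) = 6 + ((1 + L)/L - 1*3*(2 + 3))/2 = 6 + ((1 + L)/L - 1*3*5)/2 = 6 + ((1 + L)/L - 15)/2 = 6 + (-15 + (1 + L)/L)/2 = 6 + (-15/2 + (1 + L)/(2*L)) = -3/2 + (1 + L)/(2*L))
48 - 27*I(1) = 48 - 27*(1/2 - 1*1)/1 = 48 - 27*(1/2 - 1) = 48 - 27*(-1)/2 = 48 - 27*(-1/2) = 48 + 27/2 = 123/2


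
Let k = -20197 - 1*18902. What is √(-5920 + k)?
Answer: I*√45019 ≈ 212.18*I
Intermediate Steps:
k = -39099 (k = -20197 - 18902 = -39099)
√(-5920 + k) = √(-5920 - 39099) = √(-45019) = I*√45019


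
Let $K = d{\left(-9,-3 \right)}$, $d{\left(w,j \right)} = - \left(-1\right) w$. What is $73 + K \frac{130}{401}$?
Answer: $\frac{28103}{401} \approx 70.082$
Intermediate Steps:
$d{\left(w,j \right)} = w$
$K = -9$
$73 + K \frac{130}{401} = 73 - 9 \cdot \frac{130}{401} = 73 - 9 \cdot 130 \cdot \frac{1}{401} = 73 - \frac{1170}{401} = \frac{28103}{401}$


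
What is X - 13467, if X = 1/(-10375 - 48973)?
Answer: -799239517/59348 ≈ -13467.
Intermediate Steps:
X = -1/59348 (X = 1/(-59348) = -1/59348 ≈ -1.6850e-5)
X - 13467 = -1/59348 - 13467 = -799239517/59348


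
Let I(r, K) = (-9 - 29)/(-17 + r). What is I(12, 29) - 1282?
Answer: -6372/5 ≈ -1274.4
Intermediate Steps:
I(r, K) = -38/(-17 + r)
I(12, 29) - 1282 = -38/(-17 + 12) - 1282 = -38/(-5) - 1282 = -38*(-⅕) - 1282 = 38/5 - 1282 = -6372/5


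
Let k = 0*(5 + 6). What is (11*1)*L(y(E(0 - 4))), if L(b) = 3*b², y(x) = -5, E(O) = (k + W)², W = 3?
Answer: 825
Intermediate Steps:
k = 0 (k = 0*11 = 0)
E(O) = 9 (E(O) = (0 + 3)² = 3² = 9)
(11*1)*L(y(E(0 - 4))) = (11*1)*(3*(-5)²) = 11*(3*25) = 11*75 = 825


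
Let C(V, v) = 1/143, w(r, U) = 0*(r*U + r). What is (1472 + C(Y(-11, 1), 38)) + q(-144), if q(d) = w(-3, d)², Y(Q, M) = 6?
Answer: 210497/143 ≈ 1472.0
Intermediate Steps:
w(r, U) = 0 (w(r, U) = 0*(U*r + r) = 0*(r + U*r) = 0)
q(d) = 0 (q(d) = 0² = 0)
C(V, v) = 1/143
(1472 + C(Y(-11, 1), 38)) + q(-144) = (1472 + 1/143) + 0 = 210497/143 + 0 = 210497/143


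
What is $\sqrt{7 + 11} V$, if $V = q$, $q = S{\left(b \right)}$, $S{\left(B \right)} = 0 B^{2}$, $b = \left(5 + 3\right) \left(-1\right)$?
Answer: $0$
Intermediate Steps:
$b = -8$ ($b = 8 \left(-1\right) = -8$)
$S{\left(B \right)} = 0$
$q = 0$
$V = 0$
$\sqrt{7 + 11} V = \sqrt{7 + 11} \cdot 0 = \sqrt{18} \cdot 0 = 3 \sqrt{2} \cdot 0 = 0$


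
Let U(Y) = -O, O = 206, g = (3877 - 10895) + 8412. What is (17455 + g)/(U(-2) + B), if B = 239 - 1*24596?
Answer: -18849/24563 ≈ -0.76737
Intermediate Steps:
g = 1394 (g = -7018 + 8412 = 1394)
B = -24357 (B = 239 - 24596 = -24357)
U(Y) = -206 (U(Y) = -1*206 = -206)
(17455 + g)/(U(-2) + B) = (17455 + 1394)/(-206 - 24357) = 18849/(-24563) = 18849*(-1/24563) = -18849/24563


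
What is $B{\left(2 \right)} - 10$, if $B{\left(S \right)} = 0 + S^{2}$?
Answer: $-6$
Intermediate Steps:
$B{\left(S \right)} = S^{2}$
$B{\left(2 \right)} - 10 = 2^{2} - 10 = 4 - 10 = -6$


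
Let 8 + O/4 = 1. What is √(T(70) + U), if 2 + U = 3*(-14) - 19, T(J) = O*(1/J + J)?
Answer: I*√50585/5 ≈ 44.982*I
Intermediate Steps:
O = -28 (O = -32 + 4*1 = -32 + 4 = -28)
T(J) = -28*J - 28/J (T(J) = -28*(1/J + J) = -28*(J + 1/J) = -28*J - 28/J)
U = -63 (U = -2 + (3*(-14) - 19) = -2 + (-42 - 19) = -2 - 61 = -63)
√(T(70) + U) = √((-28*70 - 28/70) - 63) = √((-1960 - 28*1/70) - 63) = √((-1960 - ⅖) - 63) = √(-9802/5 - 63) = √(-10117/5) = I*√50585/5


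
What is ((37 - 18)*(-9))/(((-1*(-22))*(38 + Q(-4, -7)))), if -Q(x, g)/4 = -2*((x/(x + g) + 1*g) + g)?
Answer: 171/1564 ≈ 0.10934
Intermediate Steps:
Q(x, g) = 16*g + 8*x/(g + x) (Q(x, g) = -(-8)*((x/(x + g) + 1*g) + g) = -(-8)*((x/(g + x) + g) + g) = -(-8)*((g + x/(g + x)) + g) = -(-8)*(2*g + x/(g + x)) = -4*(-4*g - 2*x/(g + x)) = 16*g + 8*x/(g + x))
((37 - 18)*(-9))/(((-1*(-22))*(38 + Q(-4, -7)))) = ((37 - 18)*(-9))/(((-1*(-22))*(38 + 8*(-4 + 2*(-7)² + 2*(-7)*(-4))/(-7 - 4)))) = (19*(-9))/((22*(38 + 8*(-4 + 2*49 + 56)/(-11)))) = -171*1/(22*(38 + 8*(-1/11)*(-4 + 98 + 56))) = -171*1/(22*(38 + 8*(-1/11)*150)) = -171*1/(22*(38 - 1200/11)) = -171/(22*(-782/11)) = -171/(-1564) = -171*(-1/1564) = 171/1564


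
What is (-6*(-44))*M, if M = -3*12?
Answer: -9504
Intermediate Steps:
M = -36
(-6*(-44))*M = -6*(-44)*(-36) = 264*(-36) = -9504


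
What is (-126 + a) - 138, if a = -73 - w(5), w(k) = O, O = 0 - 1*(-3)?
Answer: -340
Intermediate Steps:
O = 3 (O = 0 + 3 = 3)
w(k) = 3
a = -76 (a = -73 - 1*3 = -73 - 3 = -76)
(-126 + a) - 138 = (-126 - 76) - 138 = -202 - 138 = -340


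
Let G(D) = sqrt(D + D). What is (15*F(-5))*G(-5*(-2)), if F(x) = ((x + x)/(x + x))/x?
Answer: -6*sqrt(5) ≈ -13.416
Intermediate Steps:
G(D) = sqrt(2)*sqrt(D) (G(D) = sqrt(2*D) = sqrt(2)*sqrt(D))
F(x) = 1/x (F(x) = ((2*x)/((2*x)))/x = ((2*x)*(1/(2*x)))/x = 1/x)
(15*F(-5))*G(-5*(-2)) = (15/(-5))*(sqrt(2)*sqrt(-5*(-2))) = (15*(-1/5))*(sqrt(2)*sqrt(10)) = -6*sqrt(5)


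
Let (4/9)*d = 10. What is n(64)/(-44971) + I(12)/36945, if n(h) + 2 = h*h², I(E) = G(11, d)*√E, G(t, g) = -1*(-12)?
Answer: -262142/44971 + 8*√3/12315 ≈ -5.8280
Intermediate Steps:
d = 45/2 (d = (9/4)*10 = 45/2 ≈ 22.500)
G(t, g) = 12
I(E) = 12*√E
n(h) = -2 + h³ (n(h) = -2 + h*h² = -2 + h³)
n(64)/(-44971) + I(12)/36945 = (-2 + 64³)/(-44971) + (12*√12)/36945 = (-2 + 262144)*(-1/44971) + (12*(2*√3))*(1/36945) = 262142*(-1/44971) + (24*√3)*(1/36945) = -262142/44971 + 8*√3/12315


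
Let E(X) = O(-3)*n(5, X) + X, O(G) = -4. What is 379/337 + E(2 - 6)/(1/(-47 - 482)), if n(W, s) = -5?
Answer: -2851989/337 ≈ -8462.9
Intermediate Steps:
E(X) = 20 + X (E(X) = -4*(-5) + X = 20 + X)
379/337 + E(2 - 6)/(1/(-47 - 482)) = 379/337 + (20 + (2 - 6))/(1/(-47 - 482)) = 379*(1/337) + (20 - 4)/(1/(-529)) = 379/337 + 16/(-1/529) = 379/337 + 16*(-529) = 379/337 - 8464 = -2851989/337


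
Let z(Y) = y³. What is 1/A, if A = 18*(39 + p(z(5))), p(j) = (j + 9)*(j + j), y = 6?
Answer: 1/1750302 ≈ 5.7133e-7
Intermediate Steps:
z(Y) = 216 (z(Y) = 6³ = 216)
p(j) = 2*j*(9 + j) (p(j) = (9 + j)*(2*j) = 2*j*(9 + j))
A = 1750302 (A = 18*(39 + 2*216*(9 + 216)) = 18*(39 + 2*216*225) = 18*(39 + 97200) = 18*97239 = 1750302)
1/A = 1/1750302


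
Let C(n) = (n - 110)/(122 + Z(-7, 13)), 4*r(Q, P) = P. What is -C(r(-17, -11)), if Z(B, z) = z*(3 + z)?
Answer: 41/120 ≈ 0.34167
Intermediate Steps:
r(Q, P) = P/4
C(n) = -⅓ + n/330 (C(n) = (n - 110)/(122 + 13*(3 + 13)) = (-110 + n)/(122 + 13*16) = (-110 + n)/(122 + 208) = (-110 + n)/330 = (-110 + n)*(1/330) = -⅓ + n/330)
-C(r(-17, -11)) = -(-⅓ + ((¼)*(-11))/330) = -(-⅓ + (1/330)*(-11/4)) = -(-⅓ - 1/120) = -1*(-41/120) = 41/120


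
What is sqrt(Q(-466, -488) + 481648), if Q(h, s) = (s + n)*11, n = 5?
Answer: sqrt(476335) ≈ 690.17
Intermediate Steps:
Q(h, s) = 55 + 11*s (Q(h, s) = (s + 5)*11 = (5 + s)*11 = 55 + 11*s)
sqrt(Q(-466, -488) + 481648) = sqrt((55 + 11*(-488)) + 481648) = sqrt((55 - 5368) + 481648) = sqrt(-5313 + 481648) = sqrt(476335)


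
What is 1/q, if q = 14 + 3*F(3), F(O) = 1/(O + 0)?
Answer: 1/15 ≈ 0.066667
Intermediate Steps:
F(O) = 1/O
q = 15 (q = 14 + 3/3 = 14 + 3*(1/3) = 14 + 1 = 15)
1/q = 1/15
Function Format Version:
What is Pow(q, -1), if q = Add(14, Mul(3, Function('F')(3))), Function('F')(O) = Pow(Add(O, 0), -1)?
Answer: Rational(1, 15) ≈ 0.066667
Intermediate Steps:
Function('F')(O) = Pow(O, -1)
q = 15 (q = Add(14, Mul(3, Pow(3, -1))) = Add(14, Mul(3, Rational(1, 3))) = Add(14, 1) = 15)
Pow(q, -1) = Pow(15, -1) = Rational(1, 15)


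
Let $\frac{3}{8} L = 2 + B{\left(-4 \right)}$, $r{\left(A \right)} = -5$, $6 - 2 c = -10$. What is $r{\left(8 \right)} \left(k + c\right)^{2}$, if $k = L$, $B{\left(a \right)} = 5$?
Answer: $- \frac{32000}{9} \approx -3555.6$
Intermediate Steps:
$c = 8$ ($c = 3 - -5 = 3 + 5 = 8$)
$L = \frac{56}{3}$ ($L = \frac{8 \left(2 + 5\right)}{3} = \frac{8}{3} \cdot 7 = \frac{56}{3} \approx 18.667$)
$k = \frac{56}{3} \approx 18.667$
$r{\left(8 \right)} \left(k + c\right)^{2} = - 5 \left(\frac{56}{3} + 8\right)^{2} = - 5 \left(\frac{80}{3}\right)^{2} = \left(-5\right) \frac{6400}{9} = - \frac{32000}{9}$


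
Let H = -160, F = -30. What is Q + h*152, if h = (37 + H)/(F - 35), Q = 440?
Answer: 47296/65 ≈ 727.63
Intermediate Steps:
h = 123/65 (h = (37 - 160)/(-30 - 35) = -123/(-65) = -123*(-1/65) = 123/65 ≈ 1.8923)
Q + h*152 = 440 + (123/65)*152 = 440 + 18696/65 = 47296/65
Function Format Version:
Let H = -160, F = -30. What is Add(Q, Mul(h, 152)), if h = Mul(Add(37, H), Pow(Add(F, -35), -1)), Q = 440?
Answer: Rational(47296, 65) ≈ 727.63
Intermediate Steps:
h = Rational(123, 65) (h = Mul(Add(37, -160), Pow(Add(-30, -35), -1)) = Mul(-123, Pow(-65, -1)) = Mul(-123, Rational(-1, 65)) = Rational(123, 65) ≈ 1.8923)
Add(Q, Mul(h, 152)) = Add(440, Mul(Rational(123, 65), 152)) = Add(440, Rational(18696, 65)) = Rational(47296, 65)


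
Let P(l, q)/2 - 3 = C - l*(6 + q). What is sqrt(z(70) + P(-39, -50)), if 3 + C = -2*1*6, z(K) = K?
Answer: I*sqrt(3386) ≈ 58.189*I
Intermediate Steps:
C = -15 (C = -3 - 2*1*6 = -3 - 2*6 = -3 - 12 = -15)
P(l, q) = -24 - 2*l*(6 + q) (P(l, q) = 6 + 2*(-15 - l*(6 + q)) = 6 + (-30 - 2*l*(6 + q)) = -24 - 2*l*(6 + q))
sqrt(z(70) + P(-39, -50)) = sqrt(70 + (-24 - 12*(-39) - 2*(-39)*(-50))) = sqrt(70 + (-24 + 468 - 3900)) = sqrt(70 - 3456) = sqrt(-3386) = I*sqrt(3386)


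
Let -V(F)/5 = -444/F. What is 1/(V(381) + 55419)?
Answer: 127/7038953 ≈ 1.8042e-5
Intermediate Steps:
V(F) = 2220/F (V(F) = -(-2220)/F = 2220/F)
1/(V(381) + 55419) = 1/(2220/381 + 55419) = 1/(2220*(1/381) + 55419) = 1/(740/127 + 55419) = 1/(7038953/127) = 127/7038953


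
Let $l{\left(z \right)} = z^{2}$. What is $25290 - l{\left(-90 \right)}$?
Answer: $17190$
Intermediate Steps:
$25290 - l{\left(-90 \right)} = 25290 - \left(-90\right)^{2} = 25290 - 8100 = 17190$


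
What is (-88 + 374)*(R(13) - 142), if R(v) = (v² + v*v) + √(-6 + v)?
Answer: 56056 + 286*√7 ≈ 56813.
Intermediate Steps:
R(v) = √(-6 + v) + 2*v² (R(v) = (v² + v²) + √(-6 + v) = 2*v² + √(-6 + v) = √(-6 + v) + 2*v²)
(-88 + 374)*(R(13) - 142) = (-88 + 374)*((√(-6 + 13) + 2*13²) - 142) = 286*((√7 + 2*169) - 142) = 286*((√7 + 338) - 142) = 286*((338 + √7) - 142) = 286*(196 + √7) = 56056 + 286*√7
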